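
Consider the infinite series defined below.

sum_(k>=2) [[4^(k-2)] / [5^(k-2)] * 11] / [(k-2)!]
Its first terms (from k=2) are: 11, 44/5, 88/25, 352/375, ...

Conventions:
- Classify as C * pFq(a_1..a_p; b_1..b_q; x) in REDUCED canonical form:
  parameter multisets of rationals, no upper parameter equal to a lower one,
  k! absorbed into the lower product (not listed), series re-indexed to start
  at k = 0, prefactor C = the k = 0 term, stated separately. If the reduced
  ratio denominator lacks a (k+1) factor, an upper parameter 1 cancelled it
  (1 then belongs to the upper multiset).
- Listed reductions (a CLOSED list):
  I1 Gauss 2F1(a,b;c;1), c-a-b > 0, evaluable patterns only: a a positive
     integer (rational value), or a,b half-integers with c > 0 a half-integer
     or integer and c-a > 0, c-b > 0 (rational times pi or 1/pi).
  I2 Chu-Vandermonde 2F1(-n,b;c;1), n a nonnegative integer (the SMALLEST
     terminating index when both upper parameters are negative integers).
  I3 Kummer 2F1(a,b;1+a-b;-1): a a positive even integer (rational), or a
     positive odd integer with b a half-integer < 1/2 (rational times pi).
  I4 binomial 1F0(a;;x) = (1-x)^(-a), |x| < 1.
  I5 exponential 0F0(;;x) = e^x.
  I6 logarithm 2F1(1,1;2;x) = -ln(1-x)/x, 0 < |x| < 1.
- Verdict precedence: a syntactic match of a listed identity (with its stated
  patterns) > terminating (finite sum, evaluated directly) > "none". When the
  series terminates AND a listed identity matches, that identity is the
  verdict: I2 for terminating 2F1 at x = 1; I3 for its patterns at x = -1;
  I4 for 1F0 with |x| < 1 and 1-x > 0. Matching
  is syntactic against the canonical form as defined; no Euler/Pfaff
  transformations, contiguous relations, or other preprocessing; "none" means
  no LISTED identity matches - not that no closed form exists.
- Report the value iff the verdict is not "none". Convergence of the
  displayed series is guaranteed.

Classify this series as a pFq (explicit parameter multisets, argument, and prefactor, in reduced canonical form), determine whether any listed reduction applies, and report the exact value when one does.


Prefactor 11, argument 4/5: 0F0 with upper {-} over lower {-}. Verdict at x = 4/5: the I5 exponential reduction matches (the 0F0 exponential series at x = 4/5). Its exact value is 11 * e^(4/5).

Key observation: from the first term 11: the two geometric factors (C = 11) combine into one argument.
Ratio: r(k) = (4/5) * 1 / [(k+1)] - rational in k. x = (4/5); t_0 = 11; negate the roots.


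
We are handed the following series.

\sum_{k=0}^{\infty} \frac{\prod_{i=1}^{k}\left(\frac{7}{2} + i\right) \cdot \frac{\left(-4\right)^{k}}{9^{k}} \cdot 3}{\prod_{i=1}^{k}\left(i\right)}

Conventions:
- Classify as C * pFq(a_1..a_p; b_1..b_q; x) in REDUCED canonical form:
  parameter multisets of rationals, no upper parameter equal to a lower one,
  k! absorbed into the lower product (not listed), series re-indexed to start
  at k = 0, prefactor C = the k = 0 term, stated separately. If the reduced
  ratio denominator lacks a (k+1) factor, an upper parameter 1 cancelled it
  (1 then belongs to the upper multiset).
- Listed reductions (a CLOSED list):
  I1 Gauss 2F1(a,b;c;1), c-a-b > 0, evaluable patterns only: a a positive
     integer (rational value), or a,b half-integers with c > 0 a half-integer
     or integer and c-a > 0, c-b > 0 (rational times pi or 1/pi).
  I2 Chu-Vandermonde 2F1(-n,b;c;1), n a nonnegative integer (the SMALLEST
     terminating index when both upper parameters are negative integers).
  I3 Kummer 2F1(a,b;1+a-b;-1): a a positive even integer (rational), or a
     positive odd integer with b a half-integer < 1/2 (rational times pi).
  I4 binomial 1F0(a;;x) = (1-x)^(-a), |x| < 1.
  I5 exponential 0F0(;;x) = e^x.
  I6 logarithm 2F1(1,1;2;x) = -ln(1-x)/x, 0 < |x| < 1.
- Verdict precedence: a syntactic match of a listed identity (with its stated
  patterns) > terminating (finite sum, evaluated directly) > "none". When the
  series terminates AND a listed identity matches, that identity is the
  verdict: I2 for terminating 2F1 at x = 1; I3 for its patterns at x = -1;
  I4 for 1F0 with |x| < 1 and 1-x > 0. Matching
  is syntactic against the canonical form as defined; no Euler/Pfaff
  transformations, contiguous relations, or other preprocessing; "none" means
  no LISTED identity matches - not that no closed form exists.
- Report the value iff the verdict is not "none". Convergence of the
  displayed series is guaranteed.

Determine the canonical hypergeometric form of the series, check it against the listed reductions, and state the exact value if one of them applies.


With C = 3: the canonical form is 1F0(\frac{9}{2}; -; -\frac{4}{9}). Verdict: this is the I4 binomial reduction (the 1F0 binomial series: exponent -9/2, x = -\frac{4}{9}). Value: 3 \cdot \left(\frac{13}{9}\right)^{-\frac{9}{2}}.

Key step: t_0 = 3 here, and the running product (C = 3) telescopes to a rising factorial.
Term ratio: r(k) = -\frac{4}{9} * (k+\frac{9}{2}) / [(k+1)] - rational; roots negated = parameters, x = -\frac{4}{9}, C = 3.


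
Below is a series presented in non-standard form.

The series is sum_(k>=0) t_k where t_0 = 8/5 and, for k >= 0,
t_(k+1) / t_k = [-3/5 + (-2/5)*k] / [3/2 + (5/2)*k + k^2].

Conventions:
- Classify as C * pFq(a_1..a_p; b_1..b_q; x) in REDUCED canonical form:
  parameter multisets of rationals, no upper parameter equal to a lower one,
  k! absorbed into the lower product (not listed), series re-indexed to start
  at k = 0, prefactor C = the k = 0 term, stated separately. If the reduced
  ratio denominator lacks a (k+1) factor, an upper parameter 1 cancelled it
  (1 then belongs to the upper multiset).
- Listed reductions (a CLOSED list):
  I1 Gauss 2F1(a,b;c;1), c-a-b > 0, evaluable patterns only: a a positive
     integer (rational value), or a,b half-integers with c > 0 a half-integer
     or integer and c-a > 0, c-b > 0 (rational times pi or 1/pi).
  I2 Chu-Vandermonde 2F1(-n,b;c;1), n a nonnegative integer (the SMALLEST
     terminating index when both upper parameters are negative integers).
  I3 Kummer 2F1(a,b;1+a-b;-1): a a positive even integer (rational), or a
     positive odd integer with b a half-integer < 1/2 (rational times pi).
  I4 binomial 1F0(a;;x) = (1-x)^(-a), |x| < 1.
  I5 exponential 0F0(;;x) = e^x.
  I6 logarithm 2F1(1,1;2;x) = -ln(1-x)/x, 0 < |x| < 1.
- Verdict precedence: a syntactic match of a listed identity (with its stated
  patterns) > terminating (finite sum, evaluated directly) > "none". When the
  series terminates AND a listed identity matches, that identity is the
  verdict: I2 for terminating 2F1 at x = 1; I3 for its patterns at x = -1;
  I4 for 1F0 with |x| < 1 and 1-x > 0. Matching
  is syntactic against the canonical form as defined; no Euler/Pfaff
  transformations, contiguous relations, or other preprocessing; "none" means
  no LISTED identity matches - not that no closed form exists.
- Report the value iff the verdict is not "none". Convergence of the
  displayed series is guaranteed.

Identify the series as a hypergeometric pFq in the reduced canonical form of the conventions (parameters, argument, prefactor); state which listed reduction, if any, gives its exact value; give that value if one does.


This is 8/5 * 0F0(-; -; -2/5) in reduced canonical form. Verdict: this is exponential (I5) (the 0F0 exponential series at x = -2/5). Exact value: (8/5) * e^(-2/5).

First insight: x = (-2/5) and the ratio is unreduced: k + 3/2 divides both sides (C = 8/5).
Consecutive-term ratio: r(k) = (-2/5) * 1 / [(k+1)] - rational in k. x = (-2/5); t_0 = 8/5; negate the roots.


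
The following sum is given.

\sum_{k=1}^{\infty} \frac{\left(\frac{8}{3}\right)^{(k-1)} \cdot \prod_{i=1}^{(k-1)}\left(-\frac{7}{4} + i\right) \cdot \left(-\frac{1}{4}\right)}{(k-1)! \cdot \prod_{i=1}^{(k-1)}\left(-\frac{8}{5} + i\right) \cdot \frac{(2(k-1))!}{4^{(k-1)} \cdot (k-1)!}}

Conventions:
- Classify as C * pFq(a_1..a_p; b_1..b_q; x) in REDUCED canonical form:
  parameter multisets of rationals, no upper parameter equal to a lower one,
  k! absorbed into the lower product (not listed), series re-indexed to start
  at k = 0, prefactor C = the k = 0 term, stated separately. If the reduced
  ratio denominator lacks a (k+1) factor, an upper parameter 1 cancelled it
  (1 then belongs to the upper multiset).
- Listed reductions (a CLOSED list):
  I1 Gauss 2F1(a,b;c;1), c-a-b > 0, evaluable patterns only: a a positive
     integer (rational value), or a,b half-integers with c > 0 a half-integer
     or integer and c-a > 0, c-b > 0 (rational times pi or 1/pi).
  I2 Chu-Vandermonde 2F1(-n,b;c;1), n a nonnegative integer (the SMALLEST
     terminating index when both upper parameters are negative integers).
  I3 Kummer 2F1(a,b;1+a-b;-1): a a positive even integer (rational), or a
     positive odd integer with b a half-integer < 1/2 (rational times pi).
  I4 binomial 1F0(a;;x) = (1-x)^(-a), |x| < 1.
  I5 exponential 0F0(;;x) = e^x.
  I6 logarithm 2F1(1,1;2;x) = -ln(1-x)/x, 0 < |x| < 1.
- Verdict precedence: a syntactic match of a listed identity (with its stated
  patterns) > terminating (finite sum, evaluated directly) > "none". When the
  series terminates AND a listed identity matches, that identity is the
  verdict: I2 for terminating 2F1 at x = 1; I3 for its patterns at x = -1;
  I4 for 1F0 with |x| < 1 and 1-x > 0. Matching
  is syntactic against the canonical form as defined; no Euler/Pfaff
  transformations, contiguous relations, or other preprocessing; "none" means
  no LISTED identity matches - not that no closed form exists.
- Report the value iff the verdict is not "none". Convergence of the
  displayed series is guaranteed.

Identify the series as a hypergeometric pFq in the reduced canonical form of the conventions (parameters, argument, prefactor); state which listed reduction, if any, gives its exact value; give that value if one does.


This is -\frac{1}{4} * 1F2(-\frac{3}{4}; -\frac{3}{5}, \frac{1}{2}; \frac{8}{3}) in reduced canonical form. Verdict: none. Every listed pattern misses the 1F2 form at \frac{8}{3}, upper {-\frac{3}{4}}.

The tell: with t_0 = -\frac{1}{4}, the running product (C = -1/4) telescopes to a rising factorial.
Ratio: r(k) = \frac{8}{3} * (k-\frac{3}{4}) / [(k-\frac{3}{5}) (k+\frac{1}{2}) (k+1)] - rational; roots negated = parameters, x = \frac{8}{3}, C = -\frac{1}{4}.


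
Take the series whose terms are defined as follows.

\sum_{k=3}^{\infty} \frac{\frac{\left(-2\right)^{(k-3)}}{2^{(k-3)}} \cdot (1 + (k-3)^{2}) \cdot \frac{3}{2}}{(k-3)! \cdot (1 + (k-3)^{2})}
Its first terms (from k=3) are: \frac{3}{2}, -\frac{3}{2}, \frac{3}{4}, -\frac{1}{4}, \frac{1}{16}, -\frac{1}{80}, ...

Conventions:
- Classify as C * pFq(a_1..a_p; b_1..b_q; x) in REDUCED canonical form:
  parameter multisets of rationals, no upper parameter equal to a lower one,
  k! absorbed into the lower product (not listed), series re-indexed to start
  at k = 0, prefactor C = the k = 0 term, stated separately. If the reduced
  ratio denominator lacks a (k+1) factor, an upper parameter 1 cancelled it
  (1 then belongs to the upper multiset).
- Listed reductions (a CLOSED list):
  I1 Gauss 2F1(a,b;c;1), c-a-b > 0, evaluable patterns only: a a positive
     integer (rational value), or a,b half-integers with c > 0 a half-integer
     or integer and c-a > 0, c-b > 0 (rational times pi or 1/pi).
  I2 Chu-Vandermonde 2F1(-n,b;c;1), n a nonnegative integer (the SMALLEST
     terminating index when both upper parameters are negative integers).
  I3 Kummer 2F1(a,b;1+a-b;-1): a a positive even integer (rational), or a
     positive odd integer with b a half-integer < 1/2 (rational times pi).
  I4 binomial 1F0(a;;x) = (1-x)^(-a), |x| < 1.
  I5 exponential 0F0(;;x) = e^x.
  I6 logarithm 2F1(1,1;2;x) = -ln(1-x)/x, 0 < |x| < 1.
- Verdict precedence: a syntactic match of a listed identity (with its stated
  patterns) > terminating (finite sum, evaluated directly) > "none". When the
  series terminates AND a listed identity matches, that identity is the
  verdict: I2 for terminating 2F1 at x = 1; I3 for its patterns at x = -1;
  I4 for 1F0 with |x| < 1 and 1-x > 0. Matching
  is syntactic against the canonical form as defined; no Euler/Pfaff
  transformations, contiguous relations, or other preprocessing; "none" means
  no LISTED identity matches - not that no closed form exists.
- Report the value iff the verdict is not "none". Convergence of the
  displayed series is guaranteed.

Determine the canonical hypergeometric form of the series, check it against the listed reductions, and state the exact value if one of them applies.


Reduced: x = -1, 0F0, upper = {-}, lower = {-}, C = \frac{3}{2}. Verdict: the I5 exponential reduction fires (the 0F0 exponential series at x = -1). Hence: \frac{3}{2} \cdot e^{-1}.

First insight: from the first term \frac{3}{2}: the two k-th powers (C = 3/2, x = -1) combine into one argument.
Consecutive-term ratio: r(k) = -1 * 1 / [(k+1)] - rational; roots negated = parameters, x = -1, C = \frac{3}{2}.


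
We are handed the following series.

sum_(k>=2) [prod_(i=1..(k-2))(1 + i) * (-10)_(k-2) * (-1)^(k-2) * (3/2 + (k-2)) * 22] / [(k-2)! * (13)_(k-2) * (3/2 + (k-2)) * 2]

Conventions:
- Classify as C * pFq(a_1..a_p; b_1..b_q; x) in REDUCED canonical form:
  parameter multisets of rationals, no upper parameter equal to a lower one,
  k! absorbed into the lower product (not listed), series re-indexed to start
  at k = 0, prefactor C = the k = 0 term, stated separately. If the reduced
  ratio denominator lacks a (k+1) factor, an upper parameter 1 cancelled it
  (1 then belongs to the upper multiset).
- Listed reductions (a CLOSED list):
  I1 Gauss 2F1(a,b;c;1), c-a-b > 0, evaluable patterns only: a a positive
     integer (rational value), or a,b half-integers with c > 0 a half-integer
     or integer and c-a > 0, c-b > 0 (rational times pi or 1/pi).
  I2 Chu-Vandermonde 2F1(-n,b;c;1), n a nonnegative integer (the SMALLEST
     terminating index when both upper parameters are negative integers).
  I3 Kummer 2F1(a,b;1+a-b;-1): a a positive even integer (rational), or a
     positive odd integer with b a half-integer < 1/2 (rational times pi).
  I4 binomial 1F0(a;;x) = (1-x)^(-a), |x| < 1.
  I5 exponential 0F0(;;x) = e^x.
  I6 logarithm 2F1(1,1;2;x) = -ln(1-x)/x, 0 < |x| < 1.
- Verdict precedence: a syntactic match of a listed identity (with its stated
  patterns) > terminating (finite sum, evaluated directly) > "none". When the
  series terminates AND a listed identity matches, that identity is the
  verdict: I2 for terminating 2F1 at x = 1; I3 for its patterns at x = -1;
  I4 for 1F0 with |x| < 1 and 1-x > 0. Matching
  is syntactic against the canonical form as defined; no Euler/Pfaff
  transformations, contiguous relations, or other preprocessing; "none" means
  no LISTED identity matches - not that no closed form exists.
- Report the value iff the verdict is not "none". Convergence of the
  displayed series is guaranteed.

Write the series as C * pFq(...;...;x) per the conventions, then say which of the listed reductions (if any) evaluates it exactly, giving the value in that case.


Key observation: from the first term 11: the constant factors (C = 11) combine into one prefactor.
Term ratio: r(k) = (-1) * (k-10) (k+2) / [(k+13) (k+1)] - rational in k. x = (-1); t_0 = 11; negate the roots.

This is 11 * 2F1(-10, 2; 13; -1) in reduced canonical form. Verdict at x = -1: the Kummer evaluation I3 matches (x = -1; c = 13 equals 1+a-b for upper {-10, 2}: listed pattern). Its exact value is 66.


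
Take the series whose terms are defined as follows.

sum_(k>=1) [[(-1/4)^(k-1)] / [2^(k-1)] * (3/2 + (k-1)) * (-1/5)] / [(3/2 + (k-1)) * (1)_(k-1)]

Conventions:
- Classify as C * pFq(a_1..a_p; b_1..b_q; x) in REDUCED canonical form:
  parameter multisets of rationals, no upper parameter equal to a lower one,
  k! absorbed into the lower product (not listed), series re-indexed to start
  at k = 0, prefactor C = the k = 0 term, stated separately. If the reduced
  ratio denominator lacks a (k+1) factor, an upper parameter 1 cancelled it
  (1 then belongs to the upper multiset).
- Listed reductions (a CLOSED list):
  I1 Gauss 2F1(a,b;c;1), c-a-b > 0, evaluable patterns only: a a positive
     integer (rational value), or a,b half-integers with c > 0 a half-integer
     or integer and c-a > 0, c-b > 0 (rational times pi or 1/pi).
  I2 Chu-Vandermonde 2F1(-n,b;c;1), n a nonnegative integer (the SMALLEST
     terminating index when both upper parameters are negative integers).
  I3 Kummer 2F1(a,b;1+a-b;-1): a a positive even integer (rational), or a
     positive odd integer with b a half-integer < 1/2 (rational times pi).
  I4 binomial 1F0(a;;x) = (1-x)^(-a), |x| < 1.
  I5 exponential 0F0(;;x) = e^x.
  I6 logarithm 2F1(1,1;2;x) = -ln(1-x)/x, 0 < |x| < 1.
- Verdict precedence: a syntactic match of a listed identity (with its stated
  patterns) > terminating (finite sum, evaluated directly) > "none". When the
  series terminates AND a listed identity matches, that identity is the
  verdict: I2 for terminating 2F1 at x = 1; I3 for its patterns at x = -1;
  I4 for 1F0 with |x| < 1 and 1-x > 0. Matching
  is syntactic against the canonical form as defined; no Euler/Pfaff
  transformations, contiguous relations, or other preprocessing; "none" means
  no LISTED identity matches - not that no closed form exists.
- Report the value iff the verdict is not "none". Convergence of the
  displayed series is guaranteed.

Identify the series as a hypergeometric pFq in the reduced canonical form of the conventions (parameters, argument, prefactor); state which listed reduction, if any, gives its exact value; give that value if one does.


This is -1/5 * 0F0(-; -; -1/8) in reduced canonical form. Verdict: the I5 exponential reduction matches (the 0F0 exponential series at x = -1/8). Sum: (-1/5) * e^(-1/8).

First insight: from the first term -1/5: the two k-th powers (C = -1/5, x = -1/8) combine into one argument.
Term ratio: r(k) = (-1/8) * 1 / [(k+1)] - rational in k. x = (-1/8); t_0 = -1/5; negate the roots.


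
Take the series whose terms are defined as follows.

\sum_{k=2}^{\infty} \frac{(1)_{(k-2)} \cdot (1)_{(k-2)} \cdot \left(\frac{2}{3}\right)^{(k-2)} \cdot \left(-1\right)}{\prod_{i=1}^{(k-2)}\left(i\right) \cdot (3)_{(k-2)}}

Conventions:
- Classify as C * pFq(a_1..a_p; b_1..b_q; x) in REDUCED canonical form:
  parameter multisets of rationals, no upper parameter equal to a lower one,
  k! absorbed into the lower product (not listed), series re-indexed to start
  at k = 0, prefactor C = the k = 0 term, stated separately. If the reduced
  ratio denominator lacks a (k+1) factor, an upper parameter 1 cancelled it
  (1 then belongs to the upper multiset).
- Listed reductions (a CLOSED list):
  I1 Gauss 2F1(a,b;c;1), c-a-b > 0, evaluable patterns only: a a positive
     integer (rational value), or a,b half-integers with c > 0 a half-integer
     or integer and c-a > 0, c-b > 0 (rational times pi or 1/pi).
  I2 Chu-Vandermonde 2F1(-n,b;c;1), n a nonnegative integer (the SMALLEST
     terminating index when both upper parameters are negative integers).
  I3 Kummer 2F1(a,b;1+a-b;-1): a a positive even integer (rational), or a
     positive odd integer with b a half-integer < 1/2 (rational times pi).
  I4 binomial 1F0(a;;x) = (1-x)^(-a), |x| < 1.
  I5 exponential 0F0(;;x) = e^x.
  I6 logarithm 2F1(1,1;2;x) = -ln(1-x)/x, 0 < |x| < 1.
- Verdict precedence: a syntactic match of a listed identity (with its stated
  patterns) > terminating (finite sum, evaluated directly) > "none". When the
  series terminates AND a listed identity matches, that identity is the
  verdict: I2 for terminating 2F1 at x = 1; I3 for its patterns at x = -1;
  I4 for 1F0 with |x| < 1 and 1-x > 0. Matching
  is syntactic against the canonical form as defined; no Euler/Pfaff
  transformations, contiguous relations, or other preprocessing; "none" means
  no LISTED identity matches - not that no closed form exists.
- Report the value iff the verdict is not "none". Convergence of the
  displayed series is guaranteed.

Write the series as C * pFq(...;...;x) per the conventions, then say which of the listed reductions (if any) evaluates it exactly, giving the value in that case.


Canonical form: C = -1 times 2F1 with upper {1, 1}, lower {3}, x = \frac{2}{3}. Verdict: none (x = \frac{2}{3}): each listed identity misses the multisets {1, 1} ; {3}.

Structural cue: t_0 = -1 here, and the product of the first k integers (C = -1, x = 2/3) is k!.
Term ratio: r(k) = \frac{2}{3} * (k+1) (k+1) / [(k+3) (k+1)] - poly over poly, x = \frac{2}{3} from leading terms; C = -1 at k = 0.


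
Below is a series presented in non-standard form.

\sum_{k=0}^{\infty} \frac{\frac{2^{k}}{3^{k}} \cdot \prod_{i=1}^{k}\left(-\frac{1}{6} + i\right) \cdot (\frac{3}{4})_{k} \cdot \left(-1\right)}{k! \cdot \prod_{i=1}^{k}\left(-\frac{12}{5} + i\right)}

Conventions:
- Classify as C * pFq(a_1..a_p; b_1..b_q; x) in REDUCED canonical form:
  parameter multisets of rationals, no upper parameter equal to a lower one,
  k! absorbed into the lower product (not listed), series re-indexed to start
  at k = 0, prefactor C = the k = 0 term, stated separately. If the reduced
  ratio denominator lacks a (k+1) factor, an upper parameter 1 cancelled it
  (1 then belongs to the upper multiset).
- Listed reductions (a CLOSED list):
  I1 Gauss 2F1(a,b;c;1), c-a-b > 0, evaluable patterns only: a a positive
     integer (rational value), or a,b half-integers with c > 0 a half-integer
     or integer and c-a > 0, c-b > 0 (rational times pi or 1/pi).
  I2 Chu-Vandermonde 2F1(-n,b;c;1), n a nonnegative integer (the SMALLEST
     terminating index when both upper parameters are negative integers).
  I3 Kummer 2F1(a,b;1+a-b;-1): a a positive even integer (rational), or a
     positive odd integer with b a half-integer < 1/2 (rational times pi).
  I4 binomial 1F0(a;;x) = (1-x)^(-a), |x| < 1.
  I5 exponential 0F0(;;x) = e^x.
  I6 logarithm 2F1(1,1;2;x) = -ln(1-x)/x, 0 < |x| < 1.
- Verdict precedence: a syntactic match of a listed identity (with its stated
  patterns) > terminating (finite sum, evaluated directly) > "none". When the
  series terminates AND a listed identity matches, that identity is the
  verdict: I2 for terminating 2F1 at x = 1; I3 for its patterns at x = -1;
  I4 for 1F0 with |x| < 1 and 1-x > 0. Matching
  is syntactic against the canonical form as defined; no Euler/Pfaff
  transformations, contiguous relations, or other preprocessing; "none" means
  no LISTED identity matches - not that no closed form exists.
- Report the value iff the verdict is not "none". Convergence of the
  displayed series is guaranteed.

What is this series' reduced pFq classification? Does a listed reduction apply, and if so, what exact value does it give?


Key step: t_0 = -1 here, and the running product (prefactor -1) telescopes to a rising factorial.
Term ratio: r(k) = \frac{2}{3} * (k+\frac{3}{4}) (k+\frac{5}{6}) / [(k-\frac{7}{5}) (k+1)] ; factor over Q: parameters, x = \frac{2}{3}, and C = -1.

Canonical form: C = -1 times 2F1 with upper {\frac{3}{4}, \frac{5}{6}}, lower {-\frac{7}{5}}, x = \frac{2}{3}. Verdict: none (x = \frac{2}{3}): each listed identity misses the multisets {\frac{3}{4}, \frac{5}{6}} ; {-\frac{7}{5}}.


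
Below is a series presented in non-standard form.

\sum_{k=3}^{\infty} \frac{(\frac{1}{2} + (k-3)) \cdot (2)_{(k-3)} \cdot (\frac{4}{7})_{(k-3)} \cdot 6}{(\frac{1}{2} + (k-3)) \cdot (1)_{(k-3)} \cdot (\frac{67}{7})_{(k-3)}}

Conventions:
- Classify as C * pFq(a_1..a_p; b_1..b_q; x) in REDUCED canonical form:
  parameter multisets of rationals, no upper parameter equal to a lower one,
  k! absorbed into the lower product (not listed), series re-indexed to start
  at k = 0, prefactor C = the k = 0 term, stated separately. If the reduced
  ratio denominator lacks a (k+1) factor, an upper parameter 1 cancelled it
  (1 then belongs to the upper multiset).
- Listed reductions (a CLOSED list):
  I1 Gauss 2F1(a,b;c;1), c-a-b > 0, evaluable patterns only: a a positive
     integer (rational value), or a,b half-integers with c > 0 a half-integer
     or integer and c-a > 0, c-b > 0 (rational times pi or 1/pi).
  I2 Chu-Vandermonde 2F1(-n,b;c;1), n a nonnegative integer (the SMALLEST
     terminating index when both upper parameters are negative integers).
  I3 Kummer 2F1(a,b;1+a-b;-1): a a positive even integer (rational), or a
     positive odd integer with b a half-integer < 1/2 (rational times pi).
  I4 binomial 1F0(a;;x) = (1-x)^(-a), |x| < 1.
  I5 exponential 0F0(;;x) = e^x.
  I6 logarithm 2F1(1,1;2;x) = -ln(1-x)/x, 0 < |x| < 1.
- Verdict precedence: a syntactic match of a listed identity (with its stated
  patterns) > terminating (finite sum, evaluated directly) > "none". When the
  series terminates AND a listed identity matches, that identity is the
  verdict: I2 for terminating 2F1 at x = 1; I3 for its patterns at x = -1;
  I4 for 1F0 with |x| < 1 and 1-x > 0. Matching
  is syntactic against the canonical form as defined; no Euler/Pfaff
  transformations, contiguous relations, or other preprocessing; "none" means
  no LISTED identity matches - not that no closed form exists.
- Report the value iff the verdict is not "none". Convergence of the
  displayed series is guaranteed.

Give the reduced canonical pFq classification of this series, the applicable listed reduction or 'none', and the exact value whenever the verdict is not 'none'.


Canonical form: C = 6 times 2F1 with upper {\frac{4}{7}, 2}, lower {\frac{67}{7}}, x = 1. Verdict: the Gauss summation I1 matches (x = 1: the Gamma ratio telescopes since c-a-b = 7 > 0 and a = 2 in Z>0). Its exact value is \frac{2385}{343}.

Key observation: t_0 being 6, k + 1/2 divides numerator and denominator alike; C = 6 after cancelling.
Term ratio: r(k) = 1 * (k+\frac{4}{7}) (k+2) / [(k+\frac{67}{7}) (k+1)] - rational in k. x = 1; t_0 = 6; negate the roots.


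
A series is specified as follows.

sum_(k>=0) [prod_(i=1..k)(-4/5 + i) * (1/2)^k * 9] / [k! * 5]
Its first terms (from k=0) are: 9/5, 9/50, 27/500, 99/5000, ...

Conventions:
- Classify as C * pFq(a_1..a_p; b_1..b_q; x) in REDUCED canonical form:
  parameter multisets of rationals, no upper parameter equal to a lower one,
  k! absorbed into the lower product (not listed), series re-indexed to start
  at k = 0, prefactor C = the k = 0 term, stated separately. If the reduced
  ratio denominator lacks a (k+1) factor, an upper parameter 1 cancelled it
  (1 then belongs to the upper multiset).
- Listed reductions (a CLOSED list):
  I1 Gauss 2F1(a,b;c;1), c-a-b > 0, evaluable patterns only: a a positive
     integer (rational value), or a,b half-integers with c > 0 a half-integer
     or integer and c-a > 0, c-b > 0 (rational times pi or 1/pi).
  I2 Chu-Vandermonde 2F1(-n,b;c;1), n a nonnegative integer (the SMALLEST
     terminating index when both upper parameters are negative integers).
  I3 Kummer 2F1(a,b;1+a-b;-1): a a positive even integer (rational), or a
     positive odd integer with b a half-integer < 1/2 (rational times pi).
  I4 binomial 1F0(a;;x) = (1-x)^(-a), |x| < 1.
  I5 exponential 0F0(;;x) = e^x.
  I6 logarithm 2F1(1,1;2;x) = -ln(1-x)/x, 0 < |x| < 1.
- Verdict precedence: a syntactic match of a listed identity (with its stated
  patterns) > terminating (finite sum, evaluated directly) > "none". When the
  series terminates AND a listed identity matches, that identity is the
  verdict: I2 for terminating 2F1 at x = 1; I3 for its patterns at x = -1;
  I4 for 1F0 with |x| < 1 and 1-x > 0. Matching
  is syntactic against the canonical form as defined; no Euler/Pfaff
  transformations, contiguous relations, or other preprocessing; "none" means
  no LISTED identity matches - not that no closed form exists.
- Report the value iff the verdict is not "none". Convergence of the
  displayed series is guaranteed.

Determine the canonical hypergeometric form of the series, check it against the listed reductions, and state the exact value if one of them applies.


Key observation: with t_0 = 9/5, the constant factors (C = 9/5) combine into one prefactor.
Adjacent-term ratio: r(k) = (1/2) * (k+1/5) / [(k+1)] - poly over poly, x = (1/2) from leading terms; C = 9/5 at k = 0.

The series (x = 1/2) is 1F0: upper {1/5}, lower {-}, prefactor 9/5. Verdict: this is the I4 binomial reduction (the 1F0 binomial series: exponent -1/5, x = 1/2). Hence: (9/5) * (1/2)^(-1/5).


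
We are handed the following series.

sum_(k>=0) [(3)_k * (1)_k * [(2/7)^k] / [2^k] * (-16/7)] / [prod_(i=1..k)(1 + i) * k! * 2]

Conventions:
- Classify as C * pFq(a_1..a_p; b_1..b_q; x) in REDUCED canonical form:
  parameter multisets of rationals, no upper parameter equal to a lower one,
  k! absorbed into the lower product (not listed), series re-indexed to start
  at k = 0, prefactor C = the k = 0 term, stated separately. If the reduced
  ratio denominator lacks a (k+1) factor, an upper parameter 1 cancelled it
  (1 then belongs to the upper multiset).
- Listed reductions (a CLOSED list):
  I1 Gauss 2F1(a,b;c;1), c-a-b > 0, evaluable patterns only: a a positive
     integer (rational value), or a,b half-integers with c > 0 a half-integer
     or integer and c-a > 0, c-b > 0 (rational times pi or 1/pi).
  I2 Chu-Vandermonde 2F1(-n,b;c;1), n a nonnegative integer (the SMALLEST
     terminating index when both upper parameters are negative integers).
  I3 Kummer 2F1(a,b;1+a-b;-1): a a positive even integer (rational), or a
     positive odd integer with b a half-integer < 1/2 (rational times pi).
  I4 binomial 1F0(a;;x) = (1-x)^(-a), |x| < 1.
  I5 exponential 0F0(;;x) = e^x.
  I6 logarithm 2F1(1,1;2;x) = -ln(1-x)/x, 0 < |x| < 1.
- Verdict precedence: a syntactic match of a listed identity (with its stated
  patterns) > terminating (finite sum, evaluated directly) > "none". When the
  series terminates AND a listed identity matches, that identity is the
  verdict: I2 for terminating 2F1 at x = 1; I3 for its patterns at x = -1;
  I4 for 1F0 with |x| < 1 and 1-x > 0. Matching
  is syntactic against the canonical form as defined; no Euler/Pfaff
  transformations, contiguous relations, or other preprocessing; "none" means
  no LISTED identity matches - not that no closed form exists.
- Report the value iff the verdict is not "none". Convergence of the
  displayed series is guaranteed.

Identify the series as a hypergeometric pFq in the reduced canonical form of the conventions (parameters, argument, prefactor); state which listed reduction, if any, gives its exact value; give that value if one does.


x = 1/7 here; the reduced form reads 2F1, upper {1, 3}, lower {2}, C = -8/7. Verdict: no listed reduction: x = 1/7 and upper {1, 3} fail every I1-I6 pattern.

Structural cue: with t_0 = -8/7, the constant factors (C = -8/7, x = 1/7) combine into one prefactor.
Term ratio: r(k) = (1/7) * (k+1) (k+3) / [(k+2) (k+1)] - poly over poly, x = (1/7) from leading terms; C = -8/7 at k = 0.


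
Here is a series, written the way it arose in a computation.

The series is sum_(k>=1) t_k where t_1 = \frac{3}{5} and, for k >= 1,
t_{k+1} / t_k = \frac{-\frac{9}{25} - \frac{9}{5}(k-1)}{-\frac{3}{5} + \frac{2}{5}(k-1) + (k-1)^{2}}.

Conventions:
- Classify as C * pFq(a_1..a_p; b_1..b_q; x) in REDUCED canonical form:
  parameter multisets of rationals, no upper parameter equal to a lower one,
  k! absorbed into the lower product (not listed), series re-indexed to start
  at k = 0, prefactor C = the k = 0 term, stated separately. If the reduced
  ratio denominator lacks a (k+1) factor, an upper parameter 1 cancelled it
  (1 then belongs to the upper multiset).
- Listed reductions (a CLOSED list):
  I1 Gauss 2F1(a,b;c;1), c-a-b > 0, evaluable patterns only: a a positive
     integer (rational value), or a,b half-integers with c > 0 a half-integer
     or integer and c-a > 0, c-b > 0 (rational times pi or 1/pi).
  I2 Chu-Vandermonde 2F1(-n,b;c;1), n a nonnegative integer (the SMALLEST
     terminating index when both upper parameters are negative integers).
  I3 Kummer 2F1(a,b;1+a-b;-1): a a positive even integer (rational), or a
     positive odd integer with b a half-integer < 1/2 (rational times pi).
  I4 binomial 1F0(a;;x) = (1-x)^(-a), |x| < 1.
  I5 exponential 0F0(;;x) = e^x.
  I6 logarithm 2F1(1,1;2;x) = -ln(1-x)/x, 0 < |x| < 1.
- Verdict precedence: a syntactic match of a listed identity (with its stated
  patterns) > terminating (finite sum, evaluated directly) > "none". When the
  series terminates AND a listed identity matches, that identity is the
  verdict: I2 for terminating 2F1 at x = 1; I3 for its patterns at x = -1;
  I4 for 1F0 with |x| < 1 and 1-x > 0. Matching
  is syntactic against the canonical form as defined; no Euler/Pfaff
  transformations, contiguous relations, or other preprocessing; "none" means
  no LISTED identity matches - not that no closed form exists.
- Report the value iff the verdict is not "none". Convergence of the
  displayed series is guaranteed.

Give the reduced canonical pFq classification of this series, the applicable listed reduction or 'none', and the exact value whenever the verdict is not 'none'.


Key step: x = -\frac{9}{5} and roots of the ratio polynomials (prefactor 3/5) are the negated parameters.
Ratio: r(k) = -\frac{9}{5} * (k+\frac{1}{5}) / [(k-\frac{3}{5}) (k+1)] - poly over poly, x = -\frac{9}{5} from leading terms; C = \frac{3}{5} at k = 0.

This is \frac{3}{5} * 1F1(\frac{1}{5}; -\frac{3}{5}; -\frac{9}{5}) in reduced canonical form. Verdict: none. No listed pattern accepts 1F1(\frac{1}{5}; -\frac{3}{5}; -\frac{9}{5}).


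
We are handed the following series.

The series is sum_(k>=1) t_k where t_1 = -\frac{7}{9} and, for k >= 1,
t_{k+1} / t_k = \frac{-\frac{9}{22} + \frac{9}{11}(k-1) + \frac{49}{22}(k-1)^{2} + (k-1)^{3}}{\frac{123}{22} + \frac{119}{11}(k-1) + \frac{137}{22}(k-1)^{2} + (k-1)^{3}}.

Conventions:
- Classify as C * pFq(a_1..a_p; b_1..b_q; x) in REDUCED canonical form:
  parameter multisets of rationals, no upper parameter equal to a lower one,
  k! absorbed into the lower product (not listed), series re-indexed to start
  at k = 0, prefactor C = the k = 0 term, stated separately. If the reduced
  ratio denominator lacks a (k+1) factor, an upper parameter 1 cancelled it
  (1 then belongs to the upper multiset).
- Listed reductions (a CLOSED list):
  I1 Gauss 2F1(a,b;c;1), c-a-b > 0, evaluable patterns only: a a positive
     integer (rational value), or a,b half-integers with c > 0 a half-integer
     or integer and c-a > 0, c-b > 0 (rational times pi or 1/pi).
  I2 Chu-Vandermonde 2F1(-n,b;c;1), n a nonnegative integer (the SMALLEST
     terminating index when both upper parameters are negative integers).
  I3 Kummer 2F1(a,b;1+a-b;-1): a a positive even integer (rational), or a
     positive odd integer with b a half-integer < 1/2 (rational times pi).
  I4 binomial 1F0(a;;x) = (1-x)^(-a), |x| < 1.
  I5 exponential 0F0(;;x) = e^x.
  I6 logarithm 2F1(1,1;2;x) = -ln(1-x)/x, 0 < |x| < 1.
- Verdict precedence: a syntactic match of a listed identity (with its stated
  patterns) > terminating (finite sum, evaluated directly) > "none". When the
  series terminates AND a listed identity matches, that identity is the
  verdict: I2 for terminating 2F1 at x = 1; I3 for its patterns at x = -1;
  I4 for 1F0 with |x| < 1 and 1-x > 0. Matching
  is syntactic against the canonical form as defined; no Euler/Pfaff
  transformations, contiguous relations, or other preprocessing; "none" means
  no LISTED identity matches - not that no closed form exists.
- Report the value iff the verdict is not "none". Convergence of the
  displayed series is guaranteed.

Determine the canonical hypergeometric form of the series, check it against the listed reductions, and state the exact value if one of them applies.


x = 1 here; the reduced form reads 2F1, upper {-\frac{3}{11}, 1}, lower {\frac{41}{11}}, C = -\frac{7}{9}. Verdict (x = 1): the Gauss summation I1 applies (x = 1: the Gamma ratio telescopes since c-a-b = 3 > 0 and a = 1 in Z>0). Its exact value is -\frac{70}{99}.

The tell: x = 1 and the expanded ratio factors over Q; C = -7/9, roots give parameters.
Term ratio: r(k) = 1 * (k-\frac{3}{11}) (k+1) / [(k+\frac{41}{11}) (k+1)] - poly over poly, x = 1 from leading terms; C = -\frac{7}{9} at k = 0.


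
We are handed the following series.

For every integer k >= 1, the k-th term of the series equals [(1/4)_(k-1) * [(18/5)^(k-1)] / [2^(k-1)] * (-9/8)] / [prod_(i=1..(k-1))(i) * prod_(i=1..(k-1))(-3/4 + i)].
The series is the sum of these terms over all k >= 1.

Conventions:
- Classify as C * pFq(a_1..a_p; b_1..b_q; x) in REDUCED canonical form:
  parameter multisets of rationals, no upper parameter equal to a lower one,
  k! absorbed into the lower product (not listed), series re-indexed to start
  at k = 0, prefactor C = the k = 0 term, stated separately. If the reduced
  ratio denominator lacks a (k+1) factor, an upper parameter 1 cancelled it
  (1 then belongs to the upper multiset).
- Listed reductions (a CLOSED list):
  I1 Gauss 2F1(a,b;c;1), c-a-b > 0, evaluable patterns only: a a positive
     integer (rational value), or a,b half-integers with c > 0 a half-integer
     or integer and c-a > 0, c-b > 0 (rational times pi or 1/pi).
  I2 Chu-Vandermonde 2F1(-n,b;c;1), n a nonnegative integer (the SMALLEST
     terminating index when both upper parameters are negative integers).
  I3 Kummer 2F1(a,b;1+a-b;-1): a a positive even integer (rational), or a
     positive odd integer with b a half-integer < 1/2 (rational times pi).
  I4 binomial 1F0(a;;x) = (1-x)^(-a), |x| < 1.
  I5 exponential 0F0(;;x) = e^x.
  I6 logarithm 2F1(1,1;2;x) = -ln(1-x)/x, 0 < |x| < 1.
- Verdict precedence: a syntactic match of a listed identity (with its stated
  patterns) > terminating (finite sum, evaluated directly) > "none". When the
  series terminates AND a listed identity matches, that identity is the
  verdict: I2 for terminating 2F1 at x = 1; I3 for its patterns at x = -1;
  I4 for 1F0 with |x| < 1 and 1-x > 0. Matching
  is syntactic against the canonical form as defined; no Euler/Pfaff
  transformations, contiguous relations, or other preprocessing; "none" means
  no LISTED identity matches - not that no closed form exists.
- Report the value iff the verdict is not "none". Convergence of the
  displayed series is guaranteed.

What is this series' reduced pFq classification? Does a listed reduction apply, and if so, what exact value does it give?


Key observation: t_0 = -9/8 here, and the two k-th powers (C = -9/8) combine into one argument.
Step ratio: r(k) = (9/5) * 1 / [(k+1)] ; factor over Q: parameters, x = (9/5), and C = -9/8.

At argument 9/5: a 0F0 with upper {-}, lower {-}, scaled by C = -9/8. Verdict at x = 9/5: exponential (I5) matches (the 0F0 exponential series at x = 9/5). Hence: (-9/8) * e^(9/5).


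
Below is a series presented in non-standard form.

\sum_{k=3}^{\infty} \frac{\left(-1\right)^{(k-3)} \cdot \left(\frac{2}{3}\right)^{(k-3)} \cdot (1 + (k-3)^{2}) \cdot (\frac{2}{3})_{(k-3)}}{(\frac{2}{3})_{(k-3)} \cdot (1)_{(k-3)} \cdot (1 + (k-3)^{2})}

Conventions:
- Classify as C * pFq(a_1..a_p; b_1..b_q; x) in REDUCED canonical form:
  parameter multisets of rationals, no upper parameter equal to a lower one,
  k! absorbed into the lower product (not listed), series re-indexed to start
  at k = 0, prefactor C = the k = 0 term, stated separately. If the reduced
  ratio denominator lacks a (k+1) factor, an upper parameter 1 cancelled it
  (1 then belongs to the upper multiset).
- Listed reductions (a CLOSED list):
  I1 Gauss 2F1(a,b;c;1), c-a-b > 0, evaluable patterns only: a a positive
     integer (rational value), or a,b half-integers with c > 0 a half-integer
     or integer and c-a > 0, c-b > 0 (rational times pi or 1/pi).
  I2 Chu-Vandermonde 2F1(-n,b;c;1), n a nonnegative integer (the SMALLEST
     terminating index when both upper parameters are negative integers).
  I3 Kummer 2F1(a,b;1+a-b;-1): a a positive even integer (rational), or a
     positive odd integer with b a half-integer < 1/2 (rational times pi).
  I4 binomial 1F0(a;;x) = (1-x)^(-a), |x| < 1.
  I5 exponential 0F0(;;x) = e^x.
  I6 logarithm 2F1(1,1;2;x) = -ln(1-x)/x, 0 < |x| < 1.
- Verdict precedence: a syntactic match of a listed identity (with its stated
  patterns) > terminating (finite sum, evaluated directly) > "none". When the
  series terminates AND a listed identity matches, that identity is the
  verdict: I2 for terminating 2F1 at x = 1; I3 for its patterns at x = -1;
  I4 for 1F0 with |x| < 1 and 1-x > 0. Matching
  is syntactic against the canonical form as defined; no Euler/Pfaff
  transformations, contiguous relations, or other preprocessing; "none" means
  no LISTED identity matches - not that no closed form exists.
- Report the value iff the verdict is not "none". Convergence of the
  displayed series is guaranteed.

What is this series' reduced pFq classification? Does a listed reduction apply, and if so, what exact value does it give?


Canonical form: C = 1 times 0F0 with upper {-}, lower {-}, x = -\frac{2}{3}. Verdict: the I5 exponential reduction matches (the 0F0 exponential series at x = -\frac{2}{3}). Value: e^{-\frac{2}{3}}.

Key observation: x = -\frac{2}{3} and the (-1)^k factor (prefactor 1) folds into the argument's sign.
Ratio: r(k) = -\frac{2}{3} * 1 / [(k+1)] - rational in k, leading ratio -\frac{2}{3}; with t_0 = 1, classification follows.
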